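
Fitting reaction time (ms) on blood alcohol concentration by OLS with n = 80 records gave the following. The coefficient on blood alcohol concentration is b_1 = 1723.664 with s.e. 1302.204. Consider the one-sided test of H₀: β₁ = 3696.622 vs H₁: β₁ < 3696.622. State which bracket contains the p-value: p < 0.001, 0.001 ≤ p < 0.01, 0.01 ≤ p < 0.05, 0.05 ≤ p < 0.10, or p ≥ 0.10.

t = (1723.664 − 3696.622) / 1302.204 = -1.515.
df = n − 2 = 80 − 2 = 78.
One-sided p = P(T_{78} < t) ≈ 0.0669.
So 0.05 ≤ p < 0.10.

0.05 ≤ p < 0.10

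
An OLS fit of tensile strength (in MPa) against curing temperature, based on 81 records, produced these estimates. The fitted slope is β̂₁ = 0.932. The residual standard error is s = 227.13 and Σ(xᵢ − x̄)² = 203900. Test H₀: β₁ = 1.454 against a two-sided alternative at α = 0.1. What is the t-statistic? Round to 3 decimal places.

t = -1.038

SE(β̂₁) = s/√Sₓₓ = 227.13/√203900 = 0.502998.
t = (0.932 − 1.454) / 0.502998 = -1.038.
df = n − 2 = 79.
Two-sided p ≈ 0.3025, which is ≥ 0.1, so fail to reject H₀.
The data are consistent with a true slope of 1.454 MPa per unit of curing temperature.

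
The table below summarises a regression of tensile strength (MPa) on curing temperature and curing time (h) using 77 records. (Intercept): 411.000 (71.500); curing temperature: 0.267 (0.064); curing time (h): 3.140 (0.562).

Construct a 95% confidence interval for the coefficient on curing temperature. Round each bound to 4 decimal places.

Read off: b = 0.267, SE = 0.064 for curing temperature.
df = n − k − 1 = 77 − 2 − 1 = 74.
t* = t_{0.025, 74} = 1.992543.
Margin = t* × SE = 1.992543 × 0.064 = 0.127523.
CI: 0.267 ± 0.127523 → (0.1395, 0.3945).

(0.1395, 0.3945)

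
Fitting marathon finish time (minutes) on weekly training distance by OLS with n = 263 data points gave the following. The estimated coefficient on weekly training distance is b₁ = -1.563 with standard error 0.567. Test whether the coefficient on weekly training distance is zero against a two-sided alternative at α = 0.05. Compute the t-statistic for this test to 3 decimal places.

H₀: β₁ = 0 vs H₁: β₁ ≠ 0.
t = (b₁ − β₁⁰)/SE = -1.563 / 0.567 = -2.757.
df = n − 2 = 263 − 2 = 261.
Two-sided p ≈ 0.0063, which is < 0.05, so reject H₀.
There is evidence that weekly training distance is associated with marathon finish time.

t = -2.757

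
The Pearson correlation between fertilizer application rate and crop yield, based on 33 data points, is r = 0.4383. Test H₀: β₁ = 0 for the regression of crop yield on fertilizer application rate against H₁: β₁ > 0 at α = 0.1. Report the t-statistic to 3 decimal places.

t = 2.715

t = r·√(n − 2)/√(1 − r²) = 0.4383·√31/√0.807893 = 2.715.
df = n − 2 = 31.
One-sided p ≈ 0.0054, which is < 0.1, so reject H₀.
There is evidence of a linear association between fertilizer application rate and crop yield.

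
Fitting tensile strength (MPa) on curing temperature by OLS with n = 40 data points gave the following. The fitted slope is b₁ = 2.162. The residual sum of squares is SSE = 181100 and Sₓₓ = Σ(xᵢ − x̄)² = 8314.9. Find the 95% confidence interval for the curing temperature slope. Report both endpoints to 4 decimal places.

MSE = SSE/(n − 2) = 181100/38 = 4765.79.
SE(b₁) = √(MSE/Sₓₓ) = √(4765.79/8314.9) = 0.757075.
df = n − 2 = 38.
t* = t_{0.025, 38} = 2.024394.
Margin = t* × SE = 2.024394 × 0.757075 = 1.532618.
CI: 2.162 ± 1.532618 → (0.6294, 3.6946).
With 95% confidence, each one-unit increase in curing temperature is associated with a change of between 0.6294 and 3.6946 MPa in tensile strength.

(0.6294, 3.6946)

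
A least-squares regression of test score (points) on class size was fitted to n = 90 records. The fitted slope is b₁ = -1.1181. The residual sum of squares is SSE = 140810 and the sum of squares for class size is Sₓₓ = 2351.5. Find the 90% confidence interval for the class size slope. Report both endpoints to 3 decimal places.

(-2.489, 0.253)

MSE = SSE/(n − 2) = 140810/88 = 1600.11.
SE(b₁) = √(MSE/Sₓₓ) = √(1600.11/2351.5) = 0.824903.
df = n − 2 = 88.
t* = t_{0.05, 88} = 1.662354.
Margin = t* × SE = 1.662354 × 0.824903 = 1.37128.
CI: -1.1181 ± 1.37128 → (-2.489, 0.253).
With 90% confidence, each one-unit increase in class size is associated with a change of between -2.489 and 0.253 points in test score.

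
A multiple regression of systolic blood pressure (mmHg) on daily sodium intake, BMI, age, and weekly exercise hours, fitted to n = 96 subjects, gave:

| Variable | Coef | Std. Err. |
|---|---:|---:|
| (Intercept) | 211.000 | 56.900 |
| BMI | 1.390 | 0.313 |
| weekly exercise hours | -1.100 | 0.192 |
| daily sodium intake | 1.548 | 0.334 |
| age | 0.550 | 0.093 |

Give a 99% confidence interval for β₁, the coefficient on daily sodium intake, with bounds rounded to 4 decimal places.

(0.6693, 2.4267)

Read off: b = 1.548, SE = 0.334 for daily sodium intake.
df = n − k − 1 = 96 − 4 − 1 = 91.
t* = t_{0.005, 91} = 2.63094.
Margin = t* × SE = 2.63094 × 0.334 = 0.878734.
CI: 1.548 ± 0.878734 → (0.6693, 2.4267).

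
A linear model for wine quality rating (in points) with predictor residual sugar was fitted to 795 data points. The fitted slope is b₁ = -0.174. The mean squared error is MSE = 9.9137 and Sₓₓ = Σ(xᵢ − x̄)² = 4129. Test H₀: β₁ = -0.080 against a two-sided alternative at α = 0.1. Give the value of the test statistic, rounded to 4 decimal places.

t = -1.9184

SE(b₁) = √(MSE/Sₓₓ) = √(9.9137/4129) = 0.0489999.
t = (-0.174 − (-0.080)) / 0.0489999 = -1.9184.
df = n − 2 = 793.
Two-sided p ≈ 0.0554, which is < 0.1, so reject H₀.
There is evidence that the true slope on residual sugar differs from -0.080 points per unit.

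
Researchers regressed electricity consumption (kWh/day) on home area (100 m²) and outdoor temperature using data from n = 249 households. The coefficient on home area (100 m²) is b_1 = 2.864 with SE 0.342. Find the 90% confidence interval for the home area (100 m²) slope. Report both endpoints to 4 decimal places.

(2.2993, 3.4287)

df = n − k − 1 = 249 − 2 − 1 = 246.
t* = t_{0.05, 246} = 1.651071.
Margin = t* × SE = 1.651071 × 0.342 = 0.564666.
CI: 2.864 ± 0.564666 → (2.2993, 3.4287).
With 90% confidence, each one-unit increase in home area (100 m²) is associated with a change of between 2.2993 and 3.4287 kWh/day in electricity consumption, holding the other predictors fixed.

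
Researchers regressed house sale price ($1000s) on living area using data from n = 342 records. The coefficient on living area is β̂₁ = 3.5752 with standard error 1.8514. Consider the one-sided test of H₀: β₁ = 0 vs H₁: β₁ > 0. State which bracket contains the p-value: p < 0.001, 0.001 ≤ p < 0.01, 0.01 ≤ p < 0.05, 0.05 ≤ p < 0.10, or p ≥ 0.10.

t = 3.5752 / 1.8514 = 1.931.
df = n − 2 = 342 − 2 = 340.
One-sided p = P(T_{340} > t) ≈ 0.0272.
So 0.01 ≤ p < 0.05.

0.01 ≤ p < 0.05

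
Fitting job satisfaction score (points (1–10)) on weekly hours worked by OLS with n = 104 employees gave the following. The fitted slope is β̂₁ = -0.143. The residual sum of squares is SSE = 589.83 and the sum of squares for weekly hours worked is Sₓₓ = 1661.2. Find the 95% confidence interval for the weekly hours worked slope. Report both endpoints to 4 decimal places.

MSE = SSE/(n − 2) = 589.83/102 = 5.78265.
SE(β̂₁) = √(MSE/Sₓₓ) = √(5.78265/1661.2) = 0.0590001.
df = n − 2 = 102.
t* = t_{0.025, 102} = 1.983495.
Margin = t* × SE = 1.983495 × 0.0590001 = 0.117026.
CI: -0.143 ± 0.117026 → (-0.2600, -0.0260).
With 95% confidence, each one-unit increase in weekly hours worked is associated with a change of between -0.2600 and -0.0260 points (1–10) in job satisfaction score.

(-0.2600, -0.0260)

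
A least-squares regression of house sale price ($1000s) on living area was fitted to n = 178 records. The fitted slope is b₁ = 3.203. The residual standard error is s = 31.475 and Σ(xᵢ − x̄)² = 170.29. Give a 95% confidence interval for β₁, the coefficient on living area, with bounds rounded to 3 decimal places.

(-1.557, 7.963)

SE(b₁) = s/√Sₓₓ = 31.475/√170.29 = 2.41197.
df = n − 2 = 176.
t* = t_{0.025, 176} = 1.973534.
Margin = t* × SE = 1.973534 × 2.41197 = 4.76010.
CI: 3.203 ± 4.76010 → (-1.557, 7.963).
With 95% confidence, each one-unit increase in living area is associated with a change of between -1.557 and 7.963 $1000s in house sale price.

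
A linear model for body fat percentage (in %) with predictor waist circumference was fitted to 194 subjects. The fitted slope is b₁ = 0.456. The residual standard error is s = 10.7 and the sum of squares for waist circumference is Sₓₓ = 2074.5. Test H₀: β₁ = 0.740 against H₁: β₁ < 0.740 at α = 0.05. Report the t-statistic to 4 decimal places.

t = -1.2089

SE(b₁) = s/√Sₓₓ = 10.7/√2074.5 = 0.234924.
t = (0.456 − 0.740) / 0.234924 = -1.2089.
df = n − 2 = 192.
One-sided p ≈ 0.1141, which is ≥ 0.05, so fail to reject H₀.
The data do not give significant evidence that the true slope on waist circumference is below 0.740 % per unit.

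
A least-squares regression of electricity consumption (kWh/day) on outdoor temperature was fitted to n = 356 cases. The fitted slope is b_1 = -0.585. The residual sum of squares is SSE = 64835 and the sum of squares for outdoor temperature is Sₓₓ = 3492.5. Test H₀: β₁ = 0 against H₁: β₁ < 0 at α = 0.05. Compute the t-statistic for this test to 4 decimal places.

t = -2.5546

MSE = SSE/(n − 2) = 64835/354 = 183.15.
SE(b_1) = √(MSE/Sₓₓ) = √(183.15/3492.5) = 0.229.
t = -0.585 / 0.229 = -2.5546.
df = n − 2 = 354.
One-sided p ≈ 0.0055, which is < 0.05, so reject H₀.
There is evidence that the true slope on outdoor temperature is negative.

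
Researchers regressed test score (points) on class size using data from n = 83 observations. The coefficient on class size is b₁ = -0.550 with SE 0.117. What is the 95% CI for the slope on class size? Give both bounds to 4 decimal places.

(-0.7828, -0.3172)

df = n − 2 = 83 − 2 = 81.
t* = t_{0.025, 81} = 1.989686.
Margin = t* × SE = 1.989686 × 0.117 = 0.232793.
CI: -0.550 ± 0.232793 → (-0.7828, -0.3172).
With 95% confidence, each one-unit increase in class size is associated with a change of between -0.7828 and -0.3172 points in test score.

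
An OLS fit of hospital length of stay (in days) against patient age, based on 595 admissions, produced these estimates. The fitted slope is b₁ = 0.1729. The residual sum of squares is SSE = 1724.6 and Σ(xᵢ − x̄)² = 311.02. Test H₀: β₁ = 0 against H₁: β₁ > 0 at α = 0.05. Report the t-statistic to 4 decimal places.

t = 1.7880

MSE = SSE/(n − 2) = 1724.6/593 = 2.90826.
SE(b₁) = √(MSE/Sₓₓ) = √(2.90826/311.02) = 0.0966992.
t = 0.1729 / 0.0966992 = 1.7880.
df = n − 2 = 593.
One-sided p ≈ 0.0371, which is < 0.05, so reject H₀.
There is evidence that the true slope on patient age is positive.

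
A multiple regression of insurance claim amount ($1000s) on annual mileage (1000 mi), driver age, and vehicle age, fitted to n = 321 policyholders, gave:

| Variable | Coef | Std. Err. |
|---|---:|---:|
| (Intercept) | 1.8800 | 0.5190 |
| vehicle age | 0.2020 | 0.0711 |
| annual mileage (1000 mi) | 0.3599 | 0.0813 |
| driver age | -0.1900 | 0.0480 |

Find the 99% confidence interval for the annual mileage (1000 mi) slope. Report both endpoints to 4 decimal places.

Read off: b = 0.3599, SE = 0.0813 for annual mileage (1000 mi).
df = n − k − 1 = 321 − 3 − 1 = 317.
t* = t_{0.005, 317} = 2.591427.
Margin = t* × SE = 2.591427 × 0.0813 = 0.210683.
CI: 0.3599 ± 0.210683 → (0.1492, 0.5706).

(0.1492, 0.5706)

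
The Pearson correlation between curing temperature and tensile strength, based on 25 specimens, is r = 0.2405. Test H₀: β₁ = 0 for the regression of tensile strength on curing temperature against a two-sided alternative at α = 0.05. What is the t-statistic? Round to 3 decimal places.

t = 1.188

t = r·√(n − 2)/√(1 − r²) = 0.2405·√23/√0.94216 = 1.188.
df = n − 2 = 23.
Two-sided p ≈ 0.2469, which is ≥ 0.05, so fail to reject H₀.
The data do not give significant evidence of a linear association between curing temperature and tensile strength.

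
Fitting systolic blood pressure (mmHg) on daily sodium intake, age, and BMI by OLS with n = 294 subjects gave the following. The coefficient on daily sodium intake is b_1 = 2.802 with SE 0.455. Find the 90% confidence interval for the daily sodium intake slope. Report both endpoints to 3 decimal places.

df = n − k − 1 = 294 − 3 − 1 = 290.
t* = t_{0.05, 290} = 1.650125.
Margin = t* × SE = 1.650125 × 0.455 = 0.75081.
CI: 2.802 ± 0.75081 → (2.051, 3.553).
With 90% confidence, each one-unit increase in daily sodium intake is associated with a change of between 2.051 and 3.553 mmHg in systolic blood pressure, holding the other predictors fixed.

(2.051, 3.553)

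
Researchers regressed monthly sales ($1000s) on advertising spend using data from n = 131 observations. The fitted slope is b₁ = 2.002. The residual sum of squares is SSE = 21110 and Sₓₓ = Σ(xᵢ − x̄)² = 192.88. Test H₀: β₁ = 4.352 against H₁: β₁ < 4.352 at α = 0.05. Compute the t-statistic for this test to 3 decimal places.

t = -2.551

MSE = SSE/(n − 2) = 21110/129 = 163.643.
SE(b₁) = √(MSE/Sₓₓ) = √(163.643/192.88) = 0.921098.
t = (2.002 − 4.352) / 0.921098 = -2.551.
df = n − 2 = 129.
One-sided p ≈ 0.0059, which is < 0.05, so reject H₀.
There is evidence that the true slope on advertising spend is below 4.352 $1000s per unit.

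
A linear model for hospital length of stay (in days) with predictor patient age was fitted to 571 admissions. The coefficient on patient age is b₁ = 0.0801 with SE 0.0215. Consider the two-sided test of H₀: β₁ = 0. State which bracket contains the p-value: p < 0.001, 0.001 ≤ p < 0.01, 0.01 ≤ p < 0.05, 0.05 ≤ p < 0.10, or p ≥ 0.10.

p < 0.001

t = 0.0801 / 0.0215 = 3.726.
df = n − 2 = 571 − 2 = 569.
Two-sided p = 2·P(T_{569} > |t|) ≈ 0.0002.
So p < 0.001.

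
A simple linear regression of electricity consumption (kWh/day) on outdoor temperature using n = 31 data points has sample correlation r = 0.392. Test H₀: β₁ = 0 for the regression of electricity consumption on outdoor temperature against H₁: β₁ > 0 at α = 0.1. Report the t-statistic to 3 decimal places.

t = 2.295

t = r·√(n − 2)/√(1 − r²) = 0.392·√29/√0.846336 = 2.295.
df = n − 2 = 29.
One-sided p ≈ 0.0146, which is < 0.1, so reject H₀.
There is evidence of a linear association between outdoor temperature and electricity consumption.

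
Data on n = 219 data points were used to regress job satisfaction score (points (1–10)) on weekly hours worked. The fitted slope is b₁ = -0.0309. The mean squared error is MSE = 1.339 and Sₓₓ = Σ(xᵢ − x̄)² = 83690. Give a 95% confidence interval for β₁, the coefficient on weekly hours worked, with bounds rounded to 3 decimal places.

SE(b₁) = √(MSE/Sₓₓ) = √(1.339/83690) = 0.00399994.
df = n − 2 = 217.
t* = t_{0.025, 217} = 1.970956.
Margin = t* × SE = 1.970956 × 0.00399994 = 0.00788.
CI: -0.0309 ± 0.00788 → (-0.039, -0.023).
With 95% confidence, each one-unit increase in weekly hours worked is associated with a change of between -0.039 and -0.023 points (1–10) in job satisfaction score.

(-0.039, -0.023)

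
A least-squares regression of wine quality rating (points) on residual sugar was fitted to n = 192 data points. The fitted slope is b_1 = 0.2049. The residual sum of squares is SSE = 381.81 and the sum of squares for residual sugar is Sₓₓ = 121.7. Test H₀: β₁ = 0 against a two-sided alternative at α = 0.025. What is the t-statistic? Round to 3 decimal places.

t = 1.595

MSE = SSE/(n − 2) = 381.81/190 = 2.00953.
SE(b_1) = √(MSE/Sₓₓ) = √(2.00953/121.7) = 0.1285.
t = 0.2049 / 0.1285 = 1.595.
df = n − 2 = 190.
Two-sided p ≈ 0.1125, which is ≥ 0.025, so fail to reject H₀.
The data do not give significant evidence of an association between residual sugar and wine quality rating.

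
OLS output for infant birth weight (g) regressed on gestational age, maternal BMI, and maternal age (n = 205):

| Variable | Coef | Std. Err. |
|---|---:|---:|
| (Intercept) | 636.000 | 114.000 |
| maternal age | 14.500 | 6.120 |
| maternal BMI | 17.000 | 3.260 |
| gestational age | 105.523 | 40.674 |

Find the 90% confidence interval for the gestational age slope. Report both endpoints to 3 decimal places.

Read off: b = 105.523, SE = 40.674 for gestational age.
df = n − k − 1 = 205 − 3 − 1 = 201.
t* = t_{0.05, 201} = 1.65247.
Margin = t* × SE = 1.65247 × 40.674 = 67.21256.
CI: 105.523 ± 67.21256 → (38.310, 172.736).

(38.310, 172.736)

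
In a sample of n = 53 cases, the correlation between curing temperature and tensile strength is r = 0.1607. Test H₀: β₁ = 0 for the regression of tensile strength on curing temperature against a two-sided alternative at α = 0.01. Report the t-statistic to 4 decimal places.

t = 1.1627

t = r·√(n − 2)/√(1 − r²) = 0.1607·√51/√0.974176 = 1.1627.
df = n − 2 = 51.
Two-sided p ≈ 0.2503, which is ≥ 0.01, so fail to reject H₀.
The data do not give significant evidence of a linear association between curing temperature and tensile strength.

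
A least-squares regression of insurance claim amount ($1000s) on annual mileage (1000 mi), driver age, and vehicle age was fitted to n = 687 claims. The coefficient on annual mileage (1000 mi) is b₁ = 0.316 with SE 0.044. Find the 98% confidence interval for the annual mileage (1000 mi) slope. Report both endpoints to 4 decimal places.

df = n − k − 1 = 687 − 3 − 1 = 683.
t* = t_{0.01, 683} = 2.33182.
Margin = t* × SE = 2.33182 × 0.044 = 0.102600.
CI: 0.316 ± 0.102600 → (0.2134, 0.4186).
With 98% confidence, each one-unit increase in annual mileage (1000 mi) is associated with a change of between 0.2134 and 0.4186 $1000s in insurance claim amount, holding the other predictors fixed.

(0.2134, 0.4186)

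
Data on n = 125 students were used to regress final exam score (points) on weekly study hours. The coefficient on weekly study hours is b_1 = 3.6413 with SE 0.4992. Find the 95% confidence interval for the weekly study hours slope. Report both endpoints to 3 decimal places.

df = n − 2 = 125 − 2 = 123.
t* = t_{0.025, 123} = 1.979439.
Margin = t* × SE = 1.979439 × 0.4992 = 0.98814.
CI: 3.6413 ± 0.98814 → (2.653, 4.629).
With 95% confidence, each one-unit increase in weekly study hours is associated with a change of between 2.653 and 4.629 points in final exam score.

(2.653, 4.629)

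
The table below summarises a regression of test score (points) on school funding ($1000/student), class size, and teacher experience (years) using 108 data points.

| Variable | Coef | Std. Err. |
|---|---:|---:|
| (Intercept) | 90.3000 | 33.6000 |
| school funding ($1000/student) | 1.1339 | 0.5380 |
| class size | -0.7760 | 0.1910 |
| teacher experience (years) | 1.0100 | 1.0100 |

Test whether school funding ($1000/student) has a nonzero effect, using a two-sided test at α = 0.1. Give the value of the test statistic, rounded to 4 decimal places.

Read off: b = 1.1339, SE = 0.5380 for school funding ($1000/student).
H₀: β₁ = 0 vs H₁: β₁ ≠ 0.
t = 1.1339 / 0.5380 = 2.1076.
df = n − k − 1 = 108 − 3 − 1 = 104.
Two-sided p ≈ 0.0375, which is < 0.1, so reject H₀.
There is evidence that school funding ($1000/student) is associated with test score, holding the other predictors fixed.

t = 2.1076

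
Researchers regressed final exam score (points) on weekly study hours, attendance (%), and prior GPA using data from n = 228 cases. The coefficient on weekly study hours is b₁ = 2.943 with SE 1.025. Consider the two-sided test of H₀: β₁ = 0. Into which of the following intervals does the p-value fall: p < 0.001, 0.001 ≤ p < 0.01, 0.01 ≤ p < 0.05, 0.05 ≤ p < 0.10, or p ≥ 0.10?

t = 2.943 / 1.025 = 2.871.
df = n − k − 1 = 228 − 3 − 1 = 224.
Two-sided p = 2·P(T_{224} > |t|) ≈ 0.0045.
So 0.001 ≤ p < 0.01.

0.001 ≤ p < 0.01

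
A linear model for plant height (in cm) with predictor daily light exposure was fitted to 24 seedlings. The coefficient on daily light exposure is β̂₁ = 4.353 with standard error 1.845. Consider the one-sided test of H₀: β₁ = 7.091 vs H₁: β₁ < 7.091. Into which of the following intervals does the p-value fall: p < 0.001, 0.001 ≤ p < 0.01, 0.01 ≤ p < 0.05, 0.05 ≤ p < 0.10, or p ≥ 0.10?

t = (4.353 − 7.091) / 1.845 = -1.484.
df = n − 2 = 24 − 2 = 22.
One-sided p = P(T_{22} < t) ≈ 0.0760.
So 0.05 ≤ p < 0.10.

0.05 ≤ p < 0.10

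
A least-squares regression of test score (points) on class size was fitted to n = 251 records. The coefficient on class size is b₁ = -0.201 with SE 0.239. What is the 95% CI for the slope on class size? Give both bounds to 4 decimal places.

(-0.6717, 0.2697)

df = n − 2 = 251 − 2 = 249.
t* = t_{0.025, 249} = 1.969537.
Margin = t* × SE = 1.969537 × 0.239 = 0.470719.
CI: -0.201 ± 0.470719 → (-0.6717, 0.2697).
With 95% confidence, each one-unit increase in class size is associated with a change of between -0.6717 and 0.2697 points in test score.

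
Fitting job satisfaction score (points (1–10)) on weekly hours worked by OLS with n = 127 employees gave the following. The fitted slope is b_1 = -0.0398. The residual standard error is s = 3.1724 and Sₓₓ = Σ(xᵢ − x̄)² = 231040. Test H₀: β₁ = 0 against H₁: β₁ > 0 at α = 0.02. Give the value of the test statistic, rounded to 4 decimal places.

t = -6.0303

SE(b_1) = s/√Sₓₓ = 3.1724/√231040 = 0.00660001.
t = -0.0398 / 0.00660001 = -6.0303.
df = n − 2 = 125.
One-sided p ≈ 1.0000, which is ≥ 0.02, so fail to reject H₀.
The data do not give significant evidence that the true slope on weekly hours worked is positive.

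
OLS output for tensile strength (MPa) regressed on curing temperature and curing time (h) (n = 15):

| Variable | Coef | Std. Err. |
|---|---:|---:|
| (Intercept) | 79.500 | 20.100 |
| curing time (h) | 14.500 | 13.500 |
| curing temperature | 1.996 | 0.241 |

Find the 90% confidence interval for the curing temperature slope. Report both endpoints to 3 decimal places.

(1.566, 2.426)

Read off: b = 1.996, SE = 0.241 for curing temperature.
df = n − k − 1 = 15 − 2 − 1 = 12.
t* = t_{0.05, 12} = 1.782288.
Margin = t* × SE = 1.782288 × 0.241 = 0.42953.
CI: 1.996 ± 0.42953 → (1.566, 2.426).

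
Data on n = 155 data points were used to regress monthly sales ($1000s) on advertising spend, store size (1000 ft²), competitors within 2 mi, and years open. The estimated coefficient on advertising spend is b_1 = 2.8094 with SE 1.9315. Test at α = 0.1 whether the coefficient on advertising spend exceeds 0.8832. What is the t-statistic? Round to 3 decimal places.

t = 0.997

H₀: β₁ = 0.8832 vs H₁: β₁ > 0.8832.
t = (b_1 − β₁⁰)/SE = (2.8094 − 0.8832) / 1.9315 = 0.997.
df = n − k − 1 = 155 − 4 − 1 = 150.
One-sided p ≈ 0.1601, which is ≥ 0.1, so fail to reject H₀.
The data do not give significant evidence that the true slope on advertising spend exceeds 0.8832 $1000s per unit, holding the other predictors fixed.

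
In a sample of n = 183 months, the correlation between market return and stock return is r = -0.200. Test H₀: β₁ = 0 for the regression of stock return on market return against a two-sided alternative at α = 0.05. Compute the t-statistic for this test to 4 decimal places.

t = r·√(n − 2)/√(1 − r²) = -0.200·√181/√0.96 = -2.7462.
df = n − 2 = 181.
Two-sided p ≈ 0.0066, which is < 0.05, so reject H₀.
There is evidence of a linear association between market return and stock return.

t = -2.7462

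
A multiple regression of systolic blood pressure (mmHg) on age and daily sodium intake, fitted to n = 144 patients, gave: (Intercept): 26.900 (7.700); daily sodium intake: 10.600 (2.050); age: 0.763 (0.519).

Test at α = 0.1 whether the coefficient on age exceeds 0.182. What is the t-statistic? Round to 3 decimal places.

t = 1.119

Read off: b = 0.763, SE = 0.519 for age.
H₀: β₁ = 0.182 vs H₁: β₁ > 0.182.
t = (0.763 − 0.182) / 0.519 = 1.119.
df = n − k − 1 = 144 − 2 − 1 = 141.
One-sided p ≈ 0.1324, which is ≥ 0.1, so fail to reject H₀.
The data do not give significant evidence that the true slope on age exceeds 0.182 mmHg per unit, holding the other predictors fixed.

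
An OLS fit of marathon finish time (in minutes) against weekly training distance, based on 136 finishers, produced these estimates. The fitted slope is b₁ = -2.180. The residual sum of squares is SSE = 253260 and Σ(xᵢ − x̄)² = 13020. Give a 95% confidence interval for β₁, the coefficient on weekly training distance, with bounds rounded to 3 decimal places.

MSE = SSE/(n − 2) = 253260/134 = 1890.
SE(b₁) = √(MSE/Sₓₓ) = √(1890/13020) = 0.381.
df = n − 2 = 134.
t* = t_{0.025, 134} = 1.977826.
Margin = t* × SE = 1.977826 × 0.381 = 0.75355.
CI: -2.180 ± 0.75355 → (-2.934, -1.426).
With 95% confidence, each one-unit increase in weekly training distance is associated with a change of between -2.934 and -1.426 minutes in marathon finish time.

(-2.934, -1.426)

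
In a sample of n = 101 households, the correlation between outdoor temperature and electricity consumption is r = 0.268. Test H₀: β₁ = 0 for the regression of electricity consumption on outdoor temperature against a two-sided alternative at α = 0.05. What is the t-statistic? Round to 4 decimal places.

t = r·√(n − 2)/√(1 − r²) = 0.268·√99/√0.928176 = 2.7678.
df = n − 2 = 99.
Two-sided p ≈ 0.0067, which is < 0.05, so reject H₀.
There is evidence of a linear association between outdoor temperature and electricity consumption.

t = 2.7678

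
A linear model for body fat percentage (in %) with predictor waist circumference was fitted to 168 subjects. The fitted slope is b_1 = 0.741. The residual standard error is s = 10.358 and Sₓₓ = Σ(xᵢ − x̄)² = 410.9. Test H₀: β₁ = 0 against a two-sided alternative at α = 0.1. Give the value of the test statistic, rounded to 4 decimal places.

t = 1.4501

SE(b_1) = s/√Sₓₓ = 10.358/√410.9 = 0.510985.
t = 0.741 / 0.510985 = 1.4501.
df = n − 2 = 166.
Two-sided p ≈ 0.1489, which is ≥ 0.1, so fail to reject H₀.
The data do not give significant evidence of an association between waist circumference and body fat percentage.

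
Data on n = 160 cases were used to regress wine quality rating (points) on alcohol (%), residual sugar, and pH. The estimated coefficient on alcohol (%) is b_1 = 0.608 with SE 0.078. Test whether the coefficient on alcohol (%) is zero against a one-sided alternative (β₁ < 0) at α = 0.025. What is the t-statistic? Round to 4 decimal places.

t = 7.7949

H₀: β₁ = 0 vs H₁: β₁ < 0.
t = (b_1 − β₁⁰)/SE = 0.608 / 0.078 = 7.7949.
df = n − k − 1 = 160 − 3 − 1 = 156.
One-sided p ≈ 1.0000, which is ≥ 0.025, so fail to reject H₀.
The data do not give significant evidence that the true slope on alcohol (%) is negative, holding the other predictors fixed.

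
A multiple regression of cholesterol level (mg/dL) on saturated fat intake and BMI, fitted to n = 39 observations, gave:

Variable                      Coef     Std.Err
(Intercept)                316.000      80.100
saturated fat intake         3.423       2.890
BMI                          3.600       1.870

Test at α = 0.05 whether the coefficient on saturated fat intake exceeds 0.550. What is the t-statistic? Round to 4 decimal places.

Read off: b = 3.423, SE = 2.890 for saturated fat intake.
H₀: β₁ = 0.550 vs H₁: β₁ > 0.550.
t = (3.423 − 0.550) / 2.890 = 0.9941.
df = n − k − 1 = 39 − 2 − 1 = 36.
One-sided p ≈ 0.1634, which is ≥ 0.05, so fail to reject H₀.
The data do not give significant evidence that the true slope on saturated fat intake exceeds 0.550 mg/dL per unit, holding the other predictors fixed.

t = 0.9941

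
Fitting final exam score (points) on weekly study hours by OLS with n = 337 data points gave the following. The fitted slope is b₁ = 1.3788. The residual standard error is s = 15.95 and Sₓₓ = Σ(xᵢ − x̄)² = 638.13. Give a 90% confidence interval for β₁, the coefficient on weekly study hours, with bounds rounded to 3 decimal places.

SE(b₁) = s/√Sₓₓ = 15.95/√638.13 = 0.631402.
df = n − 2 = 335.
t* = t_{0.05, 335} = 1.649415.
Margin = t* × SE = 1.649415 × 0.631402 = 1.04144.
CI: 1.3788 ± 1.04144 → (0.337, 2.420).
With 90% confidence, each one-unit increase in weekly study hours is associated with a change of between 0.337 and 2.420 points in final exam score.

(0.337, 2.420)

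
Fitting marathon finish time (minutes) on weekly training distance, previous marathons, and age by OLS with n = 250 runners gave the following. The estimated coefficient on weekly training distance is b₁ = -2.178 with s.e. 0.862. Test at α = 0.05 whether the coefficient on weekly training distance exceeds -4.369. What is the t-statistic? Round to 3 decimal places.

H₀: β₁ = -4.369 vs H₁: β₁ > -4.369.
t = (b₁ − β₁⁰)/SE = (-2.178 − (-4.369)) / 0.862 = 2.542.
df = n − k − 1 = 250 − 3 − 1 = 246.
One-sided p ≈ 0.0058, which is < 0.05, so reject H₀.
There is evidence that the true slope on weekly training distance exceeds -4.369 minutes per unit, holding the other predictors fixed.

t = 2.542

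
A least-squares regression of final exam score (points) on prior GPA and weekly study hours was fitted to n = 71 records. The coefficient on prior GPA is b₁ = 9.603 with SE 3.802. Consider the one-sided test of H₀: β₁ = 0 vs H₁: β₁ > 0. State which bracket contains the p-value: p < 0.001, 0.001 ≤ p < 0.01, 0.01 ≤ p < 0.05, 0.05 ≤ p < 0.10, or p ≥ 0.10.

t = 9.603 / 3.802 = 2.526.
df = n − k − 1 = 71 − 2 − 1 = 68.
One-sided p = P(T_{68} > t) ≈ 0.0069.
So 0.001 ≤ p < 0.01.

0.001 ≤ p < 0.01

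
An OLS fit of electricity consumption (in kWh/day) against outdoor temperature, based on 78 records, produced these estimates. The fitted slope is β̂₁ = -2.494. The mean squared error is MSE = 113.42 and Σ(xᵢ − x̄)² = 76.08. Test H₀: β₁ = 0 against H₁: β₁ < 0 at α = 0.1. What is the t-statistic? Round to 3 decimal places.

SE(β̂₁) = √(MSE/Sₓₓ) = √(113.42/76.08) = 1.22098.
t = -2.494 / 1.22098 = -2.043.
df = n − 2 = 76.
One-sided p ≈ 0.0223, which is < 0.1, so reject H₀.
There is evidence that the true slope on outdoor temperature is negative.

t = -2.043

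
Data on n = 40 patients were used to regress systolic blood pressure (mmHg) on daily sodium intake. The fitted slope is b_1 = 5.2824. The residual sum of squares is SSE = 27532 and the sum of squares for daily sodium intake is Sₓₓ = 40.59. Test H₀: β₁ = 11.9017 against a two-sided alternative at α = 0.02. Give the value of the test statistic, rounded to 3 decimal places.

MSE = SSE/(n − 2) = 27532/38 = 724.526.
SE(b_1) = √(MSE/Sₓₓ) = √(724.526/40.59) = 4.22491.
t = (5.2824 − 11.9017) / 4.22491 = -1.567.
df = n − 2 = 38.
Two-sided p ≈ 0.1255, which is ≥ 0.02, so fail to reject H₀.
The data are consistent with a true slope of 11.9017 mmHg per unit of daily sodium intake.

t = -1.567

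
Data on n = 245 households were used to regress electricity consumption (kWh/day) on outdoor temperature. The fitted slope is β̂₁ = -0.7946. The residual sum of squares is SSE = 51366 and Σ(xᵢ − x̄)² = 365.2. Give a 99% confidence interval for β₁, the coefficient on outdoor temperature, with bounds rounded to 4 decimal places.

(-2.7698, 1.1806)

MSE = SSE/(n − 2) = 51366/243 = 211.383.
SE(β̂₁) = √(MSE/Sₓₓ) = √(211.383/365.2) = 0.760798.
df = n − 2 = 243.
t* = t_{0.005, 243} = 2.596212.
Margin = t* × SE = 2.596212 × 0.760798 = 1.975193.
CI: -0.7946 ± 1.975193 → (-2.7698, 1.1806).
With 99% confidence, each one-unit increase in outdoor temperature is associated with a change of between -2.7698 and 1.1806 kWh/day in electricity consumption.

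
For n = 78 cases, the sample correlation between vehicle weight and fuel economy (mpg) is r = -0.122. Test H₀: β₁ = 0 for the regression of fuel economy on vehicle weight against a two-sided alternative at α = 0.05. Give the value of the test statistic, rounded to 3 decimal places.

t = -1.072

t = r·√(n − 2)/√(1 − r²) = -0.122·√76/√0.985116 = -1.072.
df = n − 2 = 76.
Two-sided p ≈ 0.2873, which is ≥ 0.05, so fail to reject H₀.
The data do not give significant evidence of a linear association between vehicle weight and fuel economy.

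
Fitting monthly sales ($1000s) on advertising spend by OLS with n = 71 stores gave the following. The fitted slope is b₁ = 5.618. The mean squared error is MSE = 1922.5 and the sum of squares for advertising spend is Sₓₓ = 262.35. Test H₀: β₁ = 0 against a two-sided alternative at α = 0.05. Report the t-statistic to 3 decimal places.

SE(b₁) = √(MSE/Sₓₓ) = √(1922.5/262.35) = 2.70703.
t = 5.618 / 2.70703 = 2.075.
df = n − 2 = 69.
Two-sided p ≈ 0.0417, which is < 0.05, so reject H₀.
There is evidence that advertising spend is associated with monthly sales.

t = 2.075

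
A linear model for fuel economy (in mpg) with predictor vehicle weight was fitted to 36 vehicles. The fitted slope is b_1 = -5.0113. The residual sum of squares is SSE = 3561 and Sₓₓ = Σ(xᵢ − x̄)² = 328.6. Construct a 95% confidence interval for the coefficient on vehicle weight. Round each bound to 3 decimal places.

(-6.159, -3.864)

MSE = SSE/(n − 2) = 3561/34 = 104.735.
SE(b_1) = √(MSE/Sₓₓ) = √(104.735/328.6) = 0.564563.
df = n − 2 = 34.
t* = t_{0.025, 34} = 2.032245.
Margin = t* × SE = 2.032245 × 0.564563 = 1.14733.
CI: -5.0113 ± 1.14733 → (-6.159, -3.864).
With 95% confidence, each one-unit increase in vehicle weight is associated with a change of between -6.159 and -3.864 mpg in fuel economy.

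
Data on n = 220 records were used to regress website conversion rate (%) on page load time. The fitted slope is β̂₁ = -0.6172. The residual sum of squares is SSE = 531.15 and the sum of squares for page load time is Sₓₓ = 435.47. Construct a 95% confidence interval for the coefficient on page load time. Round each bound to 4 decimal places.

(-0.7646, -0.4698)

MSE = SSE/(n − 2) = 531.15/218 = 2.43647.
SE(β̂₁) = √(MSE/Sₓₓ) = √(2.43647/435.47) = 0.0747999.
df = n − 2 = 218.
t* = t_{0.025, 218} = 1.970906.
Margin = t* × SE = 1.970906 × 0.0747999 = 0.147424.
CI: -0.6172 ± 0.147424 → (-0.7646, -0.4698).
With 95% confidence, each one-unit increase in page load time is associated with a change of between -0.7646 and -0.4698 % in website conversion rate.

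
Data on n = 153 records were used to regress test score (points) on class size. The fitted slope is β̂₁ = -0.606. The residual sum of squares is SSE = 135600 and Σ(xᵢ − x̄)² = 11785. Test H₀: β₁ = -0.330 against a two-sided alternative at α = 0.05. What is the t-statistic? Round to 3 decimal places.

t = -1.000

MSE = SSE/(n − 2) = 135600/151 = 898.013.
SE(β̂₁) = √(MSE/Sₓₓ) = √(898.013/11785) = 0.276043.
t = (-0.606 − (-0.330)) / 0.276043 = -1.000.
df = n − 2 = 151.
Two-sided p ≈ 0.3190, which is ≥ 0.05, so fail to reject H₀.
The data are consistent with a true slope of -0.330 points per unit of class size.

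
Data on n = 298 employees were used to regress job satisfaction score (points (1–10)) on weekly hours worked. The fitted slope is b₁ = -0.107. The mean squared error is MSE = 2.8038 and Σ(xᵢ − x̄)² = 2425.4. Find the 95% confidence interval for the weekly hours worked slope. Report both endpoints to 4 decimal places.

(-0.1739, -0.0401)

SE(b₁) = √(MSE/Sₓₓ) = √(2.8038/2425.4) = 0.0340002.
df = n − 2 = 296.
t* = t_{0.025, 296} = 1.968011.
Margin = t* × SE = 1.968011 × 0.0340002 = 0.066913.
CI: -0.107 ± 0.066913 → (-0.1739, -0.0401).
With 95% confidence, each one-unit increase in weekly hours worked is associated with a change of between -0.1739 and -0.0401 points (1–10) in job satisfaction score.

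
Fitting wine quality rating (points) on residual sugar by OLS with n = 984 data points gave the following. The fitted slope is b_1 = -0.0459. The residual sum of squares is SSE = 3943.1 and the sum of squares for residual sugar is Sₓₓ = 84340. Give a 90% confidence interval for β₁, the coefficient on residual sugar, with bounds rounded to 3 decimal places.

MSE = SSE/(n − 2) = 3943.1/982 = 4.01538.
SE(b_1) = √(MSE/Sₓₓ) = √(4.01538/84340) = 0.00689996.
df = n − 2 = 982.
t* = t_{0.05, 982} = 1.646407.
Margin = t* × SE = 1.646407 × 0.00689996 = 0.01136.
CI: -0.0459 ± 0.01136 → (-0.057, -0.035).
With 90% confidence, each one-unit increase in residual sugar is associated with a change of between -0.057 and -0.035 points in wine quality rating.

(-0.057, -0.035)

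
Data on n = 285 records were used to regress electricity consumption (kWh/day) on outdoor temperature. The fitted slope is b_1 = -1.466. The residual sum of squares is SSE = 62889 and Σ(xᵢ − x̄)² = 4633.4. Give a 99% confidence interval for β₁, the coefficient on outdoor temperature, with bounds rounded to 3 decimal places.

MSE = SSE/(n − 2) = 62889/283 = 222.223.
SE(b_1) = √(MSE/Sₓₓ) = √(222.223/4633.4) = 0.219.
df = n − 2 = 283.
t* = t_{0.005, 283} = 2.593313.
Margin = t* × SE = 2.593313 × 0.219 = 0.56794.
CI: -1.466 ± 0.56794 → (-2.034, -0.898).
With 99% confidence, each one-unit increase in outdoor temperature is associated with a change of between -2.034 and -0.898 kWh/day in electricity consumption.

(-2.034, -0.898)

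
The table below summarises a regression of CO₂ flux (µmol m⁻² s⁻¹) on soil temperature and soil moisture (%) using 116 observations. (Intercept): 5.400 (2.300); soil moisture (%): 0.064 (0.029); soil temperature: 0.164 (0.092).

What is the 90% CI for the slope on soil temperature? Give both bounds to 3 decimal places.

Read off: b = 0.164, SE = 0.092 for soil temperature.
df = n − k − 1 = 116 − 2 − 1 = 113.
t* = t_{0.05, 113} = 1.65845.
Margin = t* × SE = 1.65845 × 0.092 = 0.15258.
CI: 0.164 ± 0.15258 → (0.011, 0.317).

(0.011, 0.317)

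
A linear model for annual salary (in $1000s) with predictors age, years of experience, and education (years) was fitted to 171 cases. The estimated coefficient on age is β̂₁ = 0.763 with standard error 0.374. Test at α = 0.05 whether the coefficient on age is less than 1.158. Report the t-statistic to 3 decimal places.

t = -1.056

H₀: β₁ = 1.158 vs H₁: β₁ < 1.158.
t = (β̂₁ − β₁⁰)/SE = (0.763 − 1.158) / 0.374 = -1.056.
df = n − k − 1 = 171 − 3 − 1 = 167.
One-sided p ≈ 0.1462, which is ≥ 0.05, so fail to reject H₀.
The data do not give significant evidence that the true slope on age is below 1.158 $1000s per unit, holding the other predictors fixed.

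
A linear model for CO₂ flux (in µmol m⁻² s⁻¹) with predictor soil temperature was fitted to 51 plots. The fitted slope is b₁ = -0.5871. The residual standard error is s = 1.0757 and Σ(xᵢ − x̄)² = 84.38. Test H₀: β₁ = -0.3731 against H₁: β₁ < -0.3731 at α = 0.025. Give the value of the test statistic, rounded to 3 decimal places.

SE(b₁) = s/√Sₓₓ = 1.0757/√84.38 = 0.117104.
t = (-0.5871 − (-0.3731)) / 0.117104 = -1.827.
df = n − 2 = 49.
One-sided p ≈ 0.0369, which is ≥ 0.025, so fail to reject H₀.
The data do not give significant evidence that the true slope on soil temperature is below -0.3731 µmol m⁻² s⁻¹ per unit.

t = -1.827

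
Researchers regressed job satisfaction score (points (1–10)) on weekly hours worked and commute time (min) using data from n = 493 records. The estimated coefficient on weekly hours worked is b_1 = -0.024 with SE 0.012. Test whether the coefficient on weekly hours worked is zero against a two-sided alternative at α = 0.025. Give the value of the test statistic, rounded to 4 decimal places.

t = -2.0000

H₀: β₁ = 0 vs H₁: β₁ ≠ 0.
t = (b_1 − β₁⁰)/SE = -0.024 / 0.012 = -2.0000.
df = n − k − 1 = 493 − 2 − 1 = 490.
Two-sided p ≈ 0.0461, which is ≥ 0.025, so fail to reject H₀.
The data do not give significant evidence of an association between weekly hours worked and job satisfaction score, after adjusting for the other predictors.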